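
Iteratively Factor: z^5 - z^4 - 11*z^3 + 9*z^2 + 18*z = (z + 1)*(z^4 - 2*z^3 - 9*z^2 + 18*z) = z*(z + 1)*(z^3 - 2*z^2 - 9*z + 18) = z*(z - 3)*(z + 1)*(z^2 + z - 6) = z*(z - 3)*(z - 2)*(z + 1)*(z + 3)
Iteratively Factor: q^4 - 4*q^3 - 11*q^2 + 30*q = (q)*(q^3 - 4*q^2 - 11*q + 30) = q*(q + 3)*(q^2 - 7*q + 10) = q*(q - 5)*(q + 3)*(q - 2)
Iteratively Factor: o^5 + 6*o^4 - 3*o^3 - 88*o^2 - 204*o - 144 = (o + 2)*(o^4 + 4*o^3 - 11*o^2 - 66*o - 72) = (o + 2)*(o + 3)*(o^3 + o^2 - 14*o - 24) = (o - 4)*(o + 2)*(o + 3)*(o^2 + 5*o + 6) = (o - 4)*(o + 2)*(o + 3)^2*(o + 2)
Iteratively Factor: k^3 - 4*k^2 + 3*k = (k)*(k^2 - 4*k + 3) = k*(k - 1)*(k - 3)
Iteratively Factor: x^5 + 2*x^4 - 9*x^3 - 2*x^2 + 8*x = (x - 1)*(x^4 + 3*x^3 - 6*x^2 - 8*x) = (x - 1)*(x + 4)*(x^3 - x^2 - 2*x) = (x - 1)*(x + 1)*(x + 4)*(x^2 - 2*x) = x*(x - 1)*(x + 1)*(x + 4)*(x - 2)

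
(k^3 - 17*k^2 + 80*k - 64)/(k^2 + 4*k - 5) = (k^2 - 16*k + 64)/(k + 5)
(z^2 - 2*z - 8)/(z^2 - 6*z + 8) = (z + 2)/(z - 2)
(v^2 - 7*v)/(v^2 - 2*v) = (v - 7)/(v - 2)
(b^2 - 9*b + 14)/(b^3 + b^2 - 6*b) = (b - 7)/(b*(b + 3))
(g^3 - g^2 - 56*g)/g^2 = g - 1 - 56/g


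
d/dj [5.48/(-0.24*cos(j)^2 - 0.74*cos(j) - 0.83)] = -(2.6304*cos(j) + 4.0552)*sin(j)/(0.24*cos(j)^2 + 0.74*cos(j) + 0.83)^2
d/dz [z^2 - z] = 2*z - 1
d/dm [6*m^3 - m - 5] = 18*m^2 - 1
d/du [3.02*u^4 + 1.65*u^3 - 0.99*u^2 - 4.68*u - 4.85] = 12.08*u^3 + 4.95*u^2 - 1.98*u - 4.68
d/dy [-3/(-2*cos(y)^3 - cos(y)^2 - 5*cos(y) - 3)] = 12*(6*cos(y)^2 + 2*cos(y) + 5)*sin(y)/(13*cos(y) + cos(2*y) + cos(3*y) + 7)^2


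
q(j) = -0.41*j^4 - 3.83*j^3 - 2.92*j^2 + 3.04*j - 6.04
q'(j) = -1.64*j^3 - 11.49*j^2 - 5.84*j + 3.04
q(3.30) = -214.07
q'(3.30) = -200.29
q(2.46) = -88.26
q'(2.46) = -105.27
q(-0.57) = -8.06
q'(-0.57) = 2.94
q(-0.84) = -8.59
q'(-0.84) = 0.81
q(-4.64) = 109.55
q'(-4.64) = -53.41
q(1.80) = -36.67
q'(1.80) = -54.26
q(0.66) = -6.48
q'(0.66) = -6.29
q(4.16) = -442.44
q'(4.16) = -338.16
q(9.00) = -5697.28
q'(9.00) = -2175.77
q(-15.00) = -8538.64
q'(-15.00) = 3040.39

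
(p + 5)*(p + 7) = p^2 + 12*p + 35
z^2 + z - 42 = (z - 6)*(z + 7)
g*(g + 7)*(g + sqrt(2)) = g^3 + sqrt(2)*g^2 + 7*g^2 + 7*sqrt(2)*g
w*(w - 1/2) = w^2 - w/2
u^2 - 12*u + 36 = (u - 6)^2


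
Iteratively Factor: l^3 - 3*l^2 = (l)*(l^2 - 3*l) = l^2*(l - 3)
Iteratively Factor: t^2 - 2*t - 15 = (t - 5)*(t + 3)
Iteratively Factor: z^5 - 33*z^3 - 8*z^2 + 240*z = (z - 5)*(z^4 + 5*z^3 - 8*z^2 - 48*z) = (z - 5)*(z - 3)*(z^3 + 8*z^2 + 16*z) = (z - 5)*(z - 3)*(z + 4)*(z^2 + 4*z) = (z - 5)*(z - 3)*(z + 4)^2*(z)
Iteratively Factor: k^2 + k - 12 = (k - 3)*(k + 4)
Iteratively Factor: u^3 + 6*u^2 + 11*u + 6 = (u + 3)*(u^2 + 3*u + 2) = (u + 2)*(u + 3)*(u + 1)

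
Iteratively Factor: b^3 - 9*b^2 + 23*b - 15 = (b - 3)*(b^2 - 6*b + 5) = (b - 5)*(b - 3)*(b - 1)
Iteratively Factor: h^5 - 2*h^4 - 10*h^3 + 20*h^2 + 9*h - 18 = (h + 3)*(h^4 - 5*h^3 + 5*h^2 + 5*h - 6) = (h - 1)*(h + 3)*(h^3 - 4*h^2 + h + 6) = (h - 2)*(h - 1)*(h + 3)*(h^2 - 2*h - 3) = (h - 2)*(h - 1)*(h + 1)*(h + 3)*(h - 3)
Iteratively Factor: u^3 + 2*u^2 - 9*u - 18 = (u + 2)*(u^2 - 9) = (u + 2)*(u + 3)*(u - 3)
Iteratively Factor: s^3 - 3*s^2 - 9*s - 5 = (s + 1)*(s^2 - 4*s - 5) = (s + 1)^2*(s - 5)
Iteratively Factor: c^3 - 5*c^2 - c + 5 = (c - 5)*(c^2 - 1) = (c - 5)*(c + 1)*(c - 1)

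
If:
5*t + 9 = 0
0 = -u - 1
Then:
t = -9/5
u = -1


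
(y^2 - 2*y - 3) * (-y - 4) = -y^3 - 2*y^2 + 11*y + 12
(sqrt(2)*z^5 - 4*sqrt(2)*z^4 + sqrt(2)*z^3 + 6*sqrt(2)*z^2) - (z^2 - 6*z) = sqrt(2)*z^5 - 4*sqrt(2)*z^4 + sqrt(2)*z^3 - z^2 + 6*sqrt(2)*z^2 + 6*z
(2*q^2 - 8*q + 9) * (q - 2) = 2*q^3 - 12*q^2 + 25*q - 18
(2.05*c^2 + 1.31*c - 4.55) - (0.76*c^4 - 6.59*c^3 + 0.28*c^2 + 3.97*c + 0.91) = -0.76*c^4 + 6.59*c^3 + 1.77*c^2 - 2.66*c - 5.46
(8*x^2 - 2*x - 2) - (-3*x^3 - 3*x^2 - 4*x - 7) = 3*x^3 + 11*x^2 + 2*x + 5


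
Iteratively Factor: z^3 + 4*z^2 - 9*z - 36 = (z + 4)*(z^2 - 9) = (z - 3)*(z + 4)*(z + 3)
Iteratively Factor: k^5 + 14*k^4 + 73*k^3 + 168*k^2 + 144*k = (k + 4)*(k^4 + 10*k^3 + 33*k^2 + 36*k) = (k + 3)*(k + 4)*(k^3 + 7*k^2 + 12*k) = k*(k + 3)*(k + 4)*(k^2 + 7*k + 12) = k*(k + 3)*(k + 4)^2*(k + 3)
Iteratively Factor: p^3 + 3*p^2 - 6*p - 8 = (p + 4)*(p^2 - p - 2) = (p + 1)*(p + 4)*(p - 2)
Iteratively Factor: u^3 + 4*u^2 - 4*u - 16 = (u - 2)*(u^2 + 6*u + 8) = (u - 2)*(u + 4)*(u + 2)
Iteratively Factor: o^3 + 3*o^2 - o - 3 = (o - 1)*(o^2 + 4*o + 3) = (o - 1)*(o + 3)*(o + 1)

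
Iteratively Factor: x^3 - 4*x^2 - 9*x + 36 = (x - 4)*(x^2 - 9) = (x - 4)*(x - 3)*(x + 3)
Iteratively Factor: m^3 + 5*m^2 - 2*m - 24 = (m + 3)*(m^2 + 2*m - 8) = (m - 2)*(m + 3)*(m + 4)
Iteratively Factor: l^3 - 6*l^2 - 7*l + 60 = (l - 4)*(l^2 - 2*l - 15) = (l - 5)*(l - 4)*(l + 3)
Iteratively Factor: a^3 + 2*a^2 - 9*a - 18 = (a - 3)*(a^2 + 5*a + 6) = (a - 3)*(a + 2)*(a + 3)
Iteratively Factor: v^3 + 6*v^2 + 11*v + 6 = (v + 2)*(v^2 + 4*v + 3) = (v + 1)*(v + 2)*(v + 3)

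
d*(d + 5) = d^2 + 5*d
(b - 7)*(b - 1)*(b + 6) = b^3 - 2*b^2 - 41*b + 42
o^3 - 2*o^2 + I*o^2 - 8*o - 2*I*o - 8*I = (o - 4)*(o + 2)*(o + I)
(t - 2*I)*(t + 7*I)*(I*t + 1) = I*t^3 - 4*t^2 + 19*I*t + 14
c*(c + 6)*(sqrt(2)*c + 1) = sqrt(2)*c^3 + c^2 + 6*sqrt(2)*c^2 + 6*c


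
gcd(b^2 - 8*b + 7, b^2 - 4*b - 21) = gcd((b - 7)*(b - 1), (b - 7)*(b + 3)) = b - 7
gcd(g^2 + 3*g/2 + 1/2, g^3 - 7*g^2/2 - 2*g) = g + 1/2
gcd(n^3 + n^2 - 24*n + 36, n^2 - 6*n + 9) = n - 3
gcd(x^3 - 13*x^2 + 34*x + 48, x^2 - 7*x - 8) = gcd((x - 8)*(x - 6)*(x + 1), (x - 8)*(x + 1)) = x^2 - 7*x - 8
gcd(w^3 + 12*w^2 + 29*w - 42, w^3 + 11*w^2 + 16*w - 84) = w^2 + 13*w + 42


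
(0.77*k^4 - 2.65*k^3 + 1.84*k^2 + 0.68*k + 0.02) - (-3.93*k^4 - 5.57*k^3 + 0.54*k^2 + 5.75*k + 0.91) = 4.7*k^4 + 2.92*k^3 + 1.3*k^2 - 5.07*k - 0.89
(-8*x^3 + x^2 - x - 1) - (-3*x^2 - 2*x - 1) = -8*x^3 + 4*x^2 + x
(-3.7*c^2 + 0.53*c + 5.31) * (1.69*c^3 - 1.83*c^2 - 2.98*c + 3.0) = -6.253*c^5 + 7.6667*c^4 + 19.03*c^3 - 22.3967*c^2 - 14.2338*c + 15.93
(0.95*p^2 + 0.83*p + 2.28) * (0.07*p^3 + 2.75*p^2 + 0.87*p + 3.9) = 0.0665*p^5 + 2.6706*p^4 + 3.2686*p^3 + 10.6971*p^2 + 5.2206*p + 8.892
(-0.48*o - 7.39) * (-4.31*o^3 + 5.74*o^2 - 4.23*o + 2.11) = 2.0688*o^4 + 29.0957*o^3 - 40.3882*o^2 + 30.2469*o - 15.5929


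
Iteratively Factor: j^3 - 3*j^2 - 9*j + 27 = (j - 3)*(j^2 - 9) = (j - 3)^2*(j + 3)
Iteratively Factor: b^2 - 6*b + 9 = (b - 3)*(b - 3)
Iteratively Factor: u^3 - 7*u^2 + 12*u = (u)*(u^2 - 7*u + 12) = u*(u - 3)*(u - 4)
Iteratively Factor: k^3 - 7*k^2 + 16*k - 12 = (k - 2)*(k^2 - 5*k + 6) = (k - 3)*(k - 2)*(k - 2)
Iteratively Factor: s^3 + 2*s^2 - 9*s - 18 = (s + 3)*(s^2 - s - 6) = (s - 3)*(s + 3)*(s + 2)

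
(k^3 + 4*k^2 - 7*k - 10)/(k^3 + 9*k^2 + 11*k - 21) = (k^3 + 4*k^2 - 7*k - 10)/(k^3 + 9*k^2 + 11*k - 21)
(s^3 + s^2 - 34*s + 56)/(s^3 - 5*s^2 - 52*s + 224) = (s - 2)/(s - 8)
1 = 1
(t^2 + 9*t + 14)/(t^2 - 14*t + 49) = (t^2 + 9*t + 14)/(t^2 - 14*t + 49)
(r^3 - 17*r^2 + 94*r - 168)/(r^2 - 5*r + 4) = (r^2 - 13*r + 42)/(r - 1)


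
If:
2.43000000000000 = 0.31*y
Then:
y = 7.84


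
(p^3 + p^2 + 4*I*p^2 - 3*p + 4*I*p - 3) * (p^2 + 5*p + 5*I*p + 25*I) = p^5 + 6*p^4 + 9*I*p^4 - 18*p^3 + 54*I*p^3 - 138*p^2 + 30*I*p^2 - 115*p - 90*I*p - 75*I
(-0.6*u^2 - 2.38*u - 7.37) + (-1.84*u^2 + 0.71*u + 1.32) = -2.44*u^2 - 1.67*u - 6.05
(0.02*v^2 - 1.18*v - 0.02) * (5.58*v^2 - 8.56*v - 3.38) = 0.1116*v^4 - 6.7556*v^3 + 9.9216*v^2 + 4.1596*v + 0.0676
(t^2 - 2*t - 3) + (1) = t^2 - 2*t - 2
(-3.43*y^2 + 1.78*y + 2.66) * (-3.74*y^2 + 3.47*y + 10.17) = 12.8282*y^4 - 18.5593*y^3 - 38.6549*y^2 + 27.3328*y + 27.0522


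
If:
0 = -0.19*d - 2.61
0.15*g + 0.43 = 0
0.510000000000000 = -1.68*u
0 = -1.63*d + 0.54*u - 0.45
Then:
No Solution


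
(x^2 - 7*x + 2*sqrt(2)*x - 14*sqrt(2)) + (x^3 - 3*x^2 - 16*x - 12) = x^3 - 2*x^2 - 23*x + 2*sqrt(2)*x - 14*sqrt(2) - 12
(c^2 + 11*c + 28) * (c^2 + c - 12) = c^4 + 12*c^3 + 27*c^2 - 104*c - 336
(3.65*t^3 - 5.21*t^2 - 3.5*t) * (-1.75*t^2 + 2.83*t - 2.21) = -6.3875*t^5 + 19.447*t^4 - 16.6858*t^3 + 1.6091*t^2 + 7.735*t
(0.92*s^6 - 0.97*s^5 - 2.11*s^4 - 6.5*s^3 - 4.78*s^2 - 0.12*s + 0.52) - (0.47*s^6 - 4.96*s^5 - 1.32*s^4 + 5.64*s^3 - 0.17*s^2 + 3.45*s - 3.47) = 0.45*s^6 + 3.99*s^5 - 0.79*s^4 - 12.14*s^3 - 4.61*s^2 - 3.57*s + 3.99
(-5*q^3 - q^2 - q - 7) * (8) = -40*q^3 - 8*q^2 - 8*q - 56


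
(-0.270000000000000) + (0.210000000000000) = -0.0600000000000000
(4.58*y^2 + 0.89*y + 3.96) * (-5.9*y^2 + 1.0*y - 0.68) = -27.022*y^4 - 0.671*y^3 - 25.5884*y^2 + 3.3548*y - 2.6928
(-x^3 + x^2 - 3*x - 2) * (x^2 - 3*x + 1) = -x^5 + 4*x^4 - 7*x^3 + 8*x^2 + 3*x - 2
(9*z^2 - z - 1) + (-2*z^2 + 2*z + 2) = 7*z^2 + z + 1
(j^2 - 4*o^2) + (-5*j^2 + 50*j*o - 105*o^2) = -4*j^2 + 50*j*o - 109*o^2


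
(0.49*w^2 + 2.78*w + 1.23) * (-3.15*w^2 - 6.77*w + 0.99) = -1.5435*w^4 - 12.0743*w^3 - 22.21*w^2 - 5.5749*w + 1.2177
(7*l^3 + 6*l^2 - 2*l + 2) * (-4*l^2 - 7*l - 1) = -28*l^5 - 73*l^4 - 41*l^3 - 12*l - 2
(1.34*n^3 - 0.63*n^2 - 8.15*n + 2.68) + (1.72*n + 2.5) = 1.34*n^3 - 0.63*n^2 - 6.43*n + 5.18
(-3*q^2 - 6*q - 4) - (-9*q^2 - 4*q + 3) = 6*q^2 - 2*q - 7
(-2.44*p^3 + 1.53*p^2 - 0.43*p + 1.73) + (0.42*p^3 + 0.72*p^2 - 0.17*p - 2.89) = -2.02*p^3 + 2.25*p^2 - 0.6*p - 1.16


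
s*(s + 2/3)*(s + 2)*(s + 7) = s^4 + 29*s^3/3 + 20*s^2 + 28*s/3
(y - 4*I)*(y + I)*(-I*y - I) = -I*y^3 - 3*y^2 - I*y^2 - 3*y - 4*I*y - 4*I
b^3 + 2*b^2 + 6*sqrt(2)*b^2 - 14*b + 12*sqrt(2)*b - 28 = (b + 2)*(b - sqrt(2))*(b + 7*sqrt(2))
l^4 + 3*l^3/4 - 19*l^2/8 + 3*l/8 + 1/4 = (l - 1)*(l - 1/2)*(l + 1/4)*(l + 2)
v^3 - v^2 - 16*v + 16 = (v - 4)*(v - 1)*(v + 4)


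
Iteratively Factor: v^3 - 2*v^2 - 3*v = (v + 1)*(v^2 - 3*v) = (v - 3)*(v + 1)*(v)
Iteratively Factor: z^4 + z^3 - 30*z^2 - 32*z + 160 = (z - 2)*(z^3 + 3*z^2 - 24*z - 80) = (z - 5)*(z - 2)*(z^2 + 8*z + 16) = (z - 5)*(z - 2)*(z + 4)*(z + 4)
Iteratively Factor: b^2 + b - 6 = (b - 2)*(b + 3)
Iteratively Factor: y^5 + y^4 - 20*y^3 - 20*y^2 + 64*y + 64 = (y - 2)*(y^4 + 3*y^3 - 14*y^2 - 48*y - 32) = (y - 4)*(y - 2)*(y^3 + 7*y^2 + 14*y + 8) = (y - 4)*(y - 2)*(y + 1)*(y^2 + 6*y + 8) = (y - 4)*(y - 2)*(y + 1)*(y + 4)*(y + 2)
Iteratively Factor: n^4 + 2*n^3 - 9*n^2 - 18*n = (n)*(n^3 + 2*n^2 - 9*n - 18) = n*(n + 2)*(n^2 - 9) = n*(n - 3)*(n + 2)*(n + 3)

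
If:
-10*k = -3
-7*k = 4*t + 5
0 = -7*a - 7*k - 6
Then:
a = -81/70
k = 3/10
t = -71/40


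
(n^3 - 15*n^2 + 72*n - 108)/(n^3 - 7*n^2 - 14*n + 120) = (n^2 - 9*n + 18)/(n^2 - n - 20)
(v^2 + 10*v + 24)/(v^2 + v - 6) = (v^2 + 10*v + 24)/(v^2 + v - 6)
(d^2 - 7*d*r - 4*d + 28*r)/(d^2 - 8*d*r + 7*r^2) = (4 - d)/(-d + r)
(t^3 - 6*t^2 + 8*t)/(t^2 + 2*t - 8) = t*(t - 4)/(t + 4)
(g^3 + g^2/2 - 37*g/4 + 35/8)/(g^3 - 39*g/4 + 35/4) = (g - 1/2)/(g - 1)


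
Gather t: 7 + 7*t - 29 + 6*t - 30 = 13*t - 52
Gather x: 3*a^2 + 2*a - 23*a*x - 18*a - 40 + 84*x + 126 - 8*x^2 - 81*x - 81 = 3*a^2 - 16*a - 8*x^2 + x*(3 - 23*a) + 5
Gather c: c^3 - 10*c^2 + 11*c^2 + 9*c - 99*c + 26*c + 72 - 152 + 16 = c^3 + c^2 - 64*c - 64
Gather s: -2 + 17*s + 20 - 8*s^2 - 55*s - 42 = -8*s^2 - 38*s - 24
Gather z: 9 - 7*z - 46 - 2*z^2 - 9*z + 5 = -2*z^2 - 16*z - 32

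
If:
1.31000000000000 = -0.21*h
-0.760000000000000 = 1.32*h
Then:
No Solution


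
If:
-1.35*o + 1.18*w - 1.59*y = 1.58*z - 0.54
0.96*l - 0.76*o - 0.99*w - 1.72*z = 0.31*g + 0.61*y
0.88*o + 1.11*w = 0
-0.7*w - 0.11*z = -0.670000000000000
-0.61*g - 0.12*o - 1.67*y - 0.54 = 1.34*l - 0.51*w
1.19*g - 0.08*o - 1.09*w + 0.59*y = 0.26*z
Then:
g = -134.63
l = -223.48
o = -38.11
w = 30.22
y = 240.14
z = -186.19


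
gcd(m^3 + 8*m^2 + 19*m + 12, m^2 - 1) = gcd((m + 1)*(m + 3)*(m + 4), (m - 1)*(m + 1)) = m + 1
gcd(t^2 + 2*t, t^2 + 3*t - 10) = 1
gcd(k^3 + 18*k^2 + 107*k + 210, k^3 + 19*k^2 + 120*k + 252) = k^2 + 13*k + 42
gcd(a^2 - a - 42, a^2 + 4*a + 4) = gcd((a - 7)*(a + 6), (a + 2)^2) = 1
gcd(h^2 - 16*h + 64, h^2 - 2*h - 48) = h - 8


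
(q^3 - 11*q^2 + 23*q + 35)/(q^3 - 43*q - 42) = (q - 5)/(q + 6)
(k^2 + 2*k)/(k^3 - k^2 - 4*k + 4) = k/(k^2 - 3*k + 2)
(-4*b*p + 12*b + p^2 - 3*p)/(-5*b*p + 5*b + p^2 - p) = (4*b*p - 12*b - p^2 + 3*p)/(5*b*p - 5*b - p^2 + p)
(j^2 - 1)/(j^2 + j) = (j - 1)/j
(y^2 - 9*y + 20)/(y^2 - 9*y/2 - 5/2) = 2*(y - 4)/(2*y + 1)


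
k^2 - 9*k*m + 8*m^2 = (k - 8*m)*(k - m)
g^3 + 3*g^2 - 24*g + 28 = (g - 2)^2*(g + 7)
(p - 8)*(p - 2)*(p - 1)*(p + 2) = p^4 - 9*p^3 + 4*p^2 + 36*p - 32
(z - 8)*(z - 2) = z^2 - 10*z + 16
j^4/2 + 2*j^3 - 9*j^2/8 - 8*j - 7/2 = (j/2 + 1)*(j - 2)*(j + 1/2)*(j + 7/2)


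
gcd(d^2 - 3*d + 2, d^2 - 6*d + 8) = d - 2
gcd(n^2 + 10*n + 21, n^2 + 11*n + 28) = n + 7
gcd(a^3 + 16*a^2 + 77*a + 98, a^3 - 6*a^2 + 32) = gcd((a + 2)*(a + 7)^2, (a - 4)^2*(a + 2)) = a + 2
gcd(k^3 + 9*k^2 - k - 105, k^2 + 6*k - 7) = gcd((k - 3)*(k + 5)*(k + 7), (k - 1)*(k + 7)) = k + 7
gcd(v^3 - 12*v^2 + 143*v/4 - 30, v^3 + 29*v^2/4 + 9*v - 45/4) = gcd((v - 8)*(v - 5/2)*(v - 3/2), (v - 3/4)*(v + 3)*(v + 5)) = 1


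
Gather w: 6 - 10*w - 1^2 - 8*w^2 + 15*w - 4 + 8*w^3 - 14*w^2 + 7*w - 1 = 8*w^3 - 22*w^2 + 12*w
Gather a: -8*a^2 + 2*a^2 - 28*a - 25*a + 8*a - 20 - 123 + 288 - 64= -6*a^2 - 45*a + 81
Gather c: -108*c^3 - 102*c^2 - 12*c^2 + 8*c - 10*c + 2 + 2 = -108*c^3 - 114*c^2 - 2*c + 4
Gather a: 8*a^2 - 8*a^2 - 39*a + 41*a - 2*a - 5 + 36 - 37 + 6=0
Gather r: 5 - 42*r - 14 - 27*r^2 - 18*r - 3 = -27*r^2 - 60*r - 12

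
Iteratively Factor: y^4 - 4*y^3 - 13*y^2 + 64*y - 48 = (y - 3)*(y^3 - y^2 - 16*y + 16) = (y - 4)*(y - 3)*(y^2 + 3*y - 4) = (y - 4)*(y - 3)*(y + 4)*(y - 1)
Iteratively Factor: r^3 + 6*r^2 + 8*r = (r + 4)*(r^2 + 2*r) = r*(r + 4)*(r + 2)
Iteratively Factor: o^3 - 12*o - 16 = (o - 4)*(o^2 + 4*o + 4) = (o - 4)*(o + 2)*(o + 2)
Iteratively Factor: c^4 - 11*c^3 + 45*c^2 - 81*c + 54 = (c - 3)*(c^3 - 8*c^2 + 21*c - 18) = (c - 3)^2*(c^2 - 5*c + 6) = (c - 3)^3*(c - 2)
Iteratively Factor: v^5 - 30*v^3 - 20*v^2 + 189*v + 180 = (v + 1)*(v^4 - v^3 - 29*v^2 + 9*v + 180) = (v + 1)*(v + 4)*(v^3 - 5*v^2 - 9*v + 45) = (v - 5)*(v + 1)*(v + 4)*(v^2 - 9) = (v - 5)*(v - 3)*(v + 1)*(v + 4)*(v + 3)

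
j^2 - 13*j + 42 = (j - 7)*(j - 6)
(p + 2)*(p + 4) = p^2 + 6*p + 8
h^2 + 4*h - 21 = (h - 3)*(h + 7)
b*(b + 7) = b^2 + 7*b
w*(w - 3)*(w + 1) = w^3 - 2*w^2 - 3*w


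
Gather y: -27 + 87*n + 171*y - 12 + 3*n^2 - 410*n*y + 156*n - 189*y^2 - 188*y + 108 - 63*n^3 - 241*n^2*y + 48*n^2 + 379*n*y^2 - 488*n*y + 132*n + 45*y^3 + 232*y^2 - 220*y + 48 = -63*n^3 + 51*n^2 + 375*n + 45*y^3 + y^2*(379*n + 43) + y*(-241*n^2 - 898*n - 237) + 117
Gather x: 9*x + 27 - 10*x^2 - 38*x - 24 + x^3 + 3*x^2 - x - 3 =x^3 - 7*x^2 - 30*x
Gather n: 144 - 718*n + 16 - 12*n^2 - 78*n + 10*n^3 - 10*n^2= 10*n^3 - 22*n^2 - 796*n + 160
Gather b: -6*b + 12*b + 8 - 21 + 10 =6*b - 3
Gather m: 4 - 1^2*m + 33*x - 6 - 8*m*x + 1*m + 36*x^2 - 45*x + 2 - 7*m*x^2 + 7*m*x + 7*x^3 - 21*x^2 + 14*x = m*(-7*x^2 - x) + 7*x^3 + 15*x^2 + 2*x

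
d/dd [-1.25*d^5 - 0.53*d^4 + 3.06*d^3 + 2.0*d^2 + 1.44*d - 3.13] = -6.25*d^4 - 2.12*d^3 + 9.18*d^2 + 4.0*d + 1.44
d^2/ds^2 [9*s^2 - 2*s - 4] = 18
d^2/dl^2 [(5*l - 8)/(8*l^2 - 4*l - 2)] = 2*(40*l^3 - 192*l^2 + 126*l - 37)/(64*l^6 - 96*l^5 + 40*l^3 - 6*l - 1)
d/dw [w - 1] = 1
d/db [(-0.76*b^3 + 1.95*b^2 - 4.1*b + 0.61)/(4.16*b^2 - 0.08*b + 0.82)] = (-3.1616*b^4 + 0.121600000000001*b^3 + 15.0304*b^2 - 1.8772*b - 3.3132)/(17.3056*b^4 - 0.6656*b^3 + 6.8288*b^2 - 0.1312*b + 0.6724)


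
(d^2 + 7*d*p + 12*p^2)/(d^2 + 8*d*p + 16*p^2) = (d + 3*p)/(d + 4*p)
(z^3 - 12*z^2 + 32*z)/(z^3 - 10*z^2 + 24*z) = (z - 8)/(z - 6)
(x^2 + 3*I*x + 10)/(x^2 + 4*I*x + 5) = (x - 2*I)/(x - I)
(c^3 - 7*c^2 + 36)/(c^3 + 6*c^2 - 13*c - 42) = (c - 6)/(c + 7)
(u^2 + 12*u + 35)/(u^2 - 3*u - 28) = (u^2 + 12*u + 35)/(u^2 - 3*u - 28)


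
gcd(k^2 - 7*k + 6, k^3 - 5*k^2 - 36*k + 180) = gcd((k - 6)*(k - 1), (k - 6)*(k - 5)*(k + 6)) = k - 6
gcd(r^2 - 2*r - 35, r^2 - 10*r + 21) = r - 7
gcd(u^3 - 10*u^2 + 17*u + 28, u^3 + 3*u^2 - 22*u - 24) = u^2 - 3*u - 4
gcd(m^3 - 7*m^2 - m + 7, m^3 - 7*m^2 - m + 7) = m^3 - 7*m^2 - m + 7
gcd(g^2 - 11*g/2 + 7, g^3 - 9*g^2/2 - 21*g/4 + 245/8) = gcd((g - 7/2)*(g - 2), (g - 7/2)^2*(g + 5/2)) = g - 7/2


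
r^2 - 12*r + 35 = (r - 7)*(r - 5)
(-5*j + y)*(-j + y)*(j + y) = 5*j^3 - j^2*y - 5*j*y^2 + y^3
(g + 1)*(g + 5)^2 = g^3 + 11*g^2 + 35*g + 25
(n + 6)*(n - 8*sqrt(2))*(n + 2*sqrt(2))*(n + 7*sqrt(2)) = n^4 + sqrt(2)*n^3 + 6*n^3 - 116*n^2 + 6*sqrt(2)*n^2 - 696*n - 224*sqrt(2)*n - 1344*sqrt(2)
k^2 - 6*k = k*(k - 6)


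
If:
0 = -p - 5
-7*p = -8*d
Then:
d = -35/8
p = -5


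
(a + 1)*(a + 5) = a^2 + 6*a + 5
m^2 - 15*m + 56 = (m - 8)*(m - 7)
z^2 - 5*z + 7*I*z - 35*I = (z - 5)*(z + 7*I)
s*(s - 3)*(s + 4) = s^3 + s^2 - 12*s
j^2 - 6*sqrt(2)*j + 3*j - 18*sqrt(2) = (j + 3)*(j - 6*sqrt(2))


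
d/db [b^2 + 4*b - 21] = 2*b + 4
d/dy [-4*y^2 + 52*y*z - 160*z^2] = -8*y + 52*z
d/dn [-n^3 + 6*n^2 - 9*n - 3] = -3*n^2 + 12*n - 9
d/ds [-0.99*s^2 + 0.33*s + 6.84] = 0.33 - 1.98*s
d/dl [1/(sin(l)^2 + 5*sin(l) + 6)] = -(2*sin(l) + 5)*cos(l)/(sin(l)^2 + 5*sin(l) + 6)^2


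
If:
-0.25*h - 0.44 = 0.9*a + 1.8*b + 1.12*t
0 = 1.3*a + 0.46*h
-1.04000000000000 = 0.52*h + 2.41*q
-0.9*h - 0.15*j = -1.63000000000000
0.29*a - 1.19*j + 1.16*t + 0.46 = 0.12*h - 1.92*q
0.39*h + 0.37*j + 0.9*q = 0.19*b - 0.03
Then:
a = -0.67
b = -0.75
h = 1.88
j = -0.41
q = -0.84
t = 0.93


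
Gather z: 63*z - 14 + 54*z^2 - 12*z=54*z^2 + 51*z - 14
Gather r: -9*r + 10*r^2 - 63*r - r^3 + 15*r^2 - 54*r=-r^3 + 25*r^2 - 126*r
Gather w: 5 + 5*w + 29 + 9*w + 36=14*w + 70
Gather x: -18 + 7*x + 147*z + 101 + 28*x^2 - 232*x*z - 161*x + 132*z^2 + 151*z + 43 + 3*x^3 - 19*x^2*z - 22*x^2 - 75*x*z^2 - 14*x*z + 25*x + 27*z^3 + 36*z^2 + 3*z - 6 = 3*x^3 + x^2*(6 - 19*z) + x*(-75*z^2 - 246*z - 129) + 27*z^3 + 168*z^2 + 301*z + 120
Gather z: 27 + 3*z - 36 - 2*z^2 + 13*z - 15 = -2*z^2 + 16*z - 24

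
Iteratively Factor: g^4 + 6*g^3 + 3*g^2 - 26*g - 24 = (g + 3)*(g^3 + 3*g^2 - 6*g - 8) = (g + 1)*(g + 3)*(g^2 + 2*g - 8) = (g - 2)*(g + 1)*(g + 3)*(g + 4)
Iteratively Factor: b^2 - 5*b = (b - 5)*(b)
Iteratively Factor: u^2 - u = (u)*(u - 1)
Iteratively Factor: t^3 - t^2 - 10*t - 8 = (t + 2)*(t^2 - 3*t - 4) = (t + 1)*(t + 2)*(t - 4)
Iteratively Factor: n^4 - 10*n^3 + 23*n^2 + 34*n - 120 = (n - 5)*(n^3 - 5*n^2 - 2*n + 24) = (n - 5)*(n + 2)*(n^2 - 7*n + 12) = (n - 5)*(n - 3)*(n + 2)*(n - 4)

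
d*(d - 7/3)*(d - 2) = d^3 - 13*d^2/3 + 14*d/3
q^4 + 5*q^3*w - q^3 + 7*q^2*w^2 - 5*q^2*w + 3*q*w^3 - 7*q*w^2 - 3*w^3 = (q - 1)*(q + w)^2*(q + 3*w)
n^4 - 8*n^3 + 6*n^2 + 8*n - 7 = (n - 7)*(n - 1)^2*(n + 1)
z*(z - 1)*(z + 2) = z^3 + z^2 - 2*z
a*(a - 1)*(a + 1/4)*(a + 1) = a^4 + a^3/4 - a^2 - a/4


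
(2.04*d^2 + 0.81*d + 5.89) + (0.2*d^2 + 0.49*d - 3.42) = 2.24*d^2 + 1.3*d + 2.47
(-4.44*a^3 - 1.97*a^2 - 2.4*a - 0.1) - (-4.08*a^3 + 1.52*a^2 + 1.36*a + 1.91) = -0.36*a^3 - 3.49*a^2 - 3.76*a - 2.01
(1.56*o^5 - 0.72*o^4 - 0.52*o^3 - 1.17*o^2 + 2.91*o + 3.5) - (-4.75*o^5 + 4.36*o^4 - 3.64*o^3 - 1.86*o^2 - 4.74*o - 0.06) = 6.31*o^5 - 5.08*o^4 + 3.12*o^3 + 0.69*o^2 + 7.65*o + 3.56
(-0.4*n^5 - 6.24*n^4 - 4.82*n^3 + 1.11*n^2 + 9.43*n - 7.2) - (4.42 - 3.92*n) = -0.4*n^5 - 6.24*n^4 - 4.82*n^3 + 1.11*n^2 + 13.35*n - 11.62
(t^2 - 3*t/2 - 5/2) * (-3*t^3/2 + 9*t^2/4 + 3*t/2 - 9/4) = -3*t^5/2 + 9*t^4/2 + 15*t^3/8 - 81*t^2/8 - 3*t/8 + 45/8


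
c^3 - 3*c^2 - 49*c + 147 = (c - 7)*(c - 3)*(c + 7)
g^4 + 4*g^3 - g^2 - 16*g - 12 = (g - 2)*(g + 1)*(g + 2)*(g + 3)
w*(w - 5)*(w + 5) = w^3 - 25*w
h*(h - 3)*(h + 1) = h^3 - 2*h^2 - 3*h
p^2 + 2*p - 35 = (p - 5)*(p + 7)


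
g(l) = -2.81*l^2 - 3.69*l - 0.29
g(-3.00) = -14.51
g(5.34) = -100.12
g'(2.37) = -17.01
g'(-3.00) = 13.17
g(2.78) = -32.27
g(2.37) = -24.82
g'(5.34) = -33.70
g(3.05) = -37.68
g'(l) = -5.62*l - 3.69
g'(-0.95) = 1.65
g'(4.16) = -27.07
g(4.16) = -64.27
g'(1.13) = -10.04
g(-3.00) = -14.51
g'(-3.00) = 13.17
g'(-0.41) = -1.39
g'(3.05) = -20.83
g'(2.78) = -19.31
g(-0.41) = 0.75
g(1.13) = -8.05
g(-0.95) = 0.68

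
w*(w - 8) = w^2 - 8*w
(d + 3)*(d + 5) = d^2 + 8*d + 15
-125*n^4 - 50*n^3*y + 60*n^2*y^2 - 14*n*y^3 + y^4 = (-5*n + y)^3*(n + y)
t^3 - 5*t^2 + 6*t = t*(t - 3)*(t - 2)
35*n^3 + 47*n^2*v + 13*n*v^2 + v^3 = (n + v)*(5*n + v)*(7*n + v)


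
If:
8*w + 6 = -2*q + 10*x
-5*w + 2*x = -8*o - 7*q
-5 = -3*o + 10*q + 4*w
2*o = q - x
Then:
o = -89/566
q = -327/1132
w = -731/1132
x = 29/1132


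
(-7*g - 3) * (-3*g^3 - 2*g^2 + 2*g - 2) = 21*g^4 + 23*g^3 - 8*g^2 + 8*g + 6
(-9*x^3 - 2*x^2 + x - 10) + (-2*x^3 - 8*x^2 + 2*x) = -11*x^3 - 10*x^2 + 3*x - 10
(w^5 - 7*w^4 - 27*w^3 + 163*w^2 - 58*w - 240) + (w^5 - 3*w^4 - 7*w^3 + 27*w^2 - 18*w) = 2*w^5 - 10*w^4 - 34*w^3 + 190*w^2 - 76*w - 240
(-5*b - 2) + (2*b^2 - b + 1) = 2*b^2 - 6*b - 1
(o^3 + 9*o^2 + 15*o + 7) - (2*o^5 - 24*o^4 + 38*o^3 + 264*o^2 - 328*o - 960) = -2*o^5 + 24*o^4 - 37*o^3 - 255*o^2 + 343*o + 967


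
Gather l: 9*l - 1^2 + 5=9*l + 4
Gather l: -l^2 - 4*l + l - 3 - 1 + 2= -l^2 - 3*l - 2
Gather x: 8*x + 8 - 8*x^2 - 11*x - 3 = -8*x^2 - 3*x + 5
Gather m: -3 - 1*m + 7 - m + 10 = 14 - 2*m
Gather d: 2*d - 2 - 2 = 2*d - 4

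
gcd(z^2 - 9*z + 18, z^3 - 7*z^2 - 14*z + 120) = z - 6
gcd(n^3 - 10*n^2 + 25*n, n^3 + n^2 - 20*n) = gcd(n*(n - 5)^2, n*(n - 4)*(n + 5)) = n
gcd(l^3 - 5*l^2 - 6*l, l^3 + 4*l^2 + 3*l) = l^2 + l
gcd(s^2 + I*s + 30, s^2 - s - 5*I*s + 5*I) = s - 5*I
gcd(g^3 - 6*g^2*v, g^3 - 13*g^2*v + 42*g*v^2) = -g^2 + 6*g*v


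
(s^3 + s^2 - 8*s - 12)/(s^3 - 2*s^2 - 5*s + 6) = (s + 2)/(s - 1)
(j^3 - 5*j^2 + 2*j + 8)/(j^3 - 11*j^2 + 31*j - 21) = (j^3 - 5*j^2 + 2*j + 8)/(j^3 - 11*j^2 + 31*j - 21)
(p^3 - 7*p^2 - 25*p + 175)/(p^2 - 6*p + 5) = (p^2 - 2*p - 35)/(p - 1)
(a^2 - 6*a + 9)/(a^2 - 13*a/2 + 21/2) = 2*(a - 3)/(2*a - 7)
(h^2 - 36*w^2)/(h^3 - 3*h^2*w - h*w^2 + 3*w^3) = (h^2 - 36*w^2)/(h^3 - 3*h^2*w - h*w^2 + 3*w^3)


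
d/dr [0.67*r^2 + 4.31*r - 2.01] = 1.34*r + 4.31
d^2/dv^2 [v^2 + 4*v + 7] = 2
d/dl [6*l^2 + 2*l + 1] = 12*l + 2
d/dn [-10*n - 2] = -10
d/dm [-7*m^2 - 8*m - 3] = -14*m - 8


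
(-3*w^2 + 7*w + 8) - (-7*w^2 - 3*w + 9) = 4*w^2 + 10*w - 1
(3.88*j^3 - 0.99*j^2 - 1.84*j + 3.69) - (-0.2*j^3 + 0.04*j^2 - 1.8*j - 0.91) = 4.08*j^3 - 1.03*j^2 - 0.04*j + 4.6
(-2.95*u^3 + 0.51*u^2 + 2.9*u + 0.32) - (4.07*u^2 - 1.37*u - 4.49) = -2.95*u^3 - 3.56*u^2 + 4.27*u + 4.81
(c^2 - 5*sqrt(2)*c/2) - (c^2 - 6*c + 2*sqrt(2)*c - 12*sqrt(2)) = -9*sqrt(2)*c/2 + 6*c + 12*sqrt(2)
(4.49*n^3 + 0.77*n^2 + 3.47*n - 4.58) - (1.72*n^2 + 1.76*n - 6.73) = 4.49*n^3 - 0.95*n^2 + 1.71*n + 2.15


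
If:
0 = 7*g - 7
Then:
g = 1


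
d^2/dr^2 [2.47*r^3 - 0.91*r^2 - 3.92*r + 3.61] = 14.82*r - 1.82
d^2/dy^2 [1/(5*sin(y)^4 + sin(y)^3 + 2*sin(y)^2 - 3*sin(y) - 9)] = (-400*sin(y)^7 + 285*sin(y)^6 + 86*sin(y)^5 + 27*sin(y)^4 - 565*sin(y)^3 + 474*sin(y)^2 - 9*sin(y) + 54)/((sin(y) + 1)^2*(5*sin(y)^3 - 4*sin(y)^2 + 6*sin(y) - 9)^3)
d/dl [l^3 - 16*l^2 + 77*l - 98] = 3*l^2 - 32*l + 77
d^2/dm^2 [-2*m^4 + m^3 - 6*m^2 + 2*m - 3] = -24*m^2 + 6*m - 12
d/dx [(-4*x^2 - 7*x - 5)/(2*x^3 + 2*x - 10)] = (-(8*x + 7)*(x^3 + x - 5) + (3*x^2 + 1)*(4*x^2 + 7*x + 5))/(2*(x^3 + x - 5)^2)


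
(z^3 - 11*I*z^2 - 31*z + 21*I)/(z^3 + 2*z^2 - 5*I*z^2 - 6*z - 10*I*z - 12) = (z^2 - 8*I*z - 7)/(z^2 + 2*z*(1 - I) - 4*I)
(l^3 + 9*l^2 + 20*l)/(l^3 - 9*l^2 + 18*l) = (l^2 + 9*l + 20)/(l^2 - 9*l + 18)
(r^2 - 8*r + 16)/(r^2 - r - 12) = (r - 4)/(r + 3)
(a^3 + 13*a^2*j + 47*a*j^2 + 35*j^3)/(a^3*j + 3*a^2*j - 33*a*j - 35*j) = (a^3 + 13*a^2*j + 47*a*j^2 + 35*j^3)/(j*(a^3 + 3*a^2 - 33*a - 35))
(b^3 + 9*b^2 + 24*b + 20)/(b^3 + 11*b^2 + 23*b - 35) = (b^2 + 4*b + 4)/(b^2 + 6*b - 7)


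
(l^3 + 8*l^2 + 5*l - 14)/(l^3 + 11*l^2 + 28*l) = (l^2 + l - 2)/(l*(l + 4))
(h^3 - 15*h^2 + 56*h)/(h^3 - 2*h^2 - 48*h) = (h - 7)/(h + 6)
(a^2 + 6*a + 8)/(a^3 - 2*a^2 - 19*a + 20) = (a + 2)/(a^2 - 6*a + 5)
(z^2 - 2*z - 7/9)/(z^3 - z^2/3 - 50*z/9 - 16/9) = (3*z - 7)/(3*z^2 - 2*z - 16)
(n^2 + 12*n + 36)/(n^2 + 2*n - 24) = (n + 6)/(n - 4)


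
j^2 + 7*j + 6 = (j + 1)*(j + 6)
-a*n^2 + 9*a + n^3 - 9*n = (-a + n)*(n - 3)*(n + 3)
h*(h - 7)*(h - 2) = h^3 - 9*h^2 + 14*h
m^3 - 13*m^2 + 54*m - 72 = (m - 6)*(m - 4)*(m - 3)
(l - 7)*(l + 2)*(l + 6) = l^3 + l^2 - 44*l - 84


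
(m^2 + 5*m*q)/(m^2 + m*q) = (m + 5*q)/(m + q)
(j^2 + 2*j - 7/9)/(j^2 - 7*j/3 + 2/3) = (j + 7/3)/(j - 2)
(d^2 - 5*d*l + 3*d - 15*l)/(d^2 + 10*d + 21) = (d - 5*l)/(d + 7)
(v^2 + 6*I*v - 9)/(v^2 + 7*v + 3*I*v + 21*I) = (v + 3*I)/(v + 7)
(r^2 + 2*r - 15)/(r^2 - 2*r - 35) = (r - 3)/(r - 7)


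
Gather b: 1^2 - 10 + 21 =12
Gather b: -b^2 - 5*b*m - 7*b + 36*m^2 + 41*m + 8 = -b^2 + b*(-5*m - 7) + 36*m^2 + 41*m + 8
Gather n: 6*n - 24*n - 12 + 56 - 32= 12 - 18*n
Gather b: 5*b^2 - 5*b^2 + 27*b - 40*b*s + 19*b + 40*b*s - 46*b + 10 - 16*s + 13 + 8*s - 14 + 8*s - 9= 0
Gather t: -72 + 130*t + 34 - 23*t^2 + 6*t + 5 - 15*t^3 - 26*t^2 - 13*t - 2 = -15*t^3 - 49*t^2 + 123*t - 35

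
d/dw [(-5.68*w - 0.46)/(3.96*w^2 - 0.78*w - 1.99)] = (22.4928*w^2 + 3.6432*w + 10.9444)/(15.6816*w^4 - 6.1776*w^3 - 15.1524*w^2 + 3.1044*w + 3.9601)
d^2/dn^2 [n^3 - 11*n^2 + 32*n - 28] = 6*n - 22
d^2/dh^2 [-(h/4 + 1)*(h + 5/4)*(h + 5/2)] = -3*h/2 - 31/8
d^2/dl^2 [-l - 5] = 0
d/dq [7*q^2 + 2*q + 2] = 14*q + 2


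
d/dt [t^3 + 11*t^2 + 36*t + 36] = 3*t^2 + 22*t + 36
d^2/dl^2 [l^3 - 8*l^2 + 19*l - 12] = 6*l - 16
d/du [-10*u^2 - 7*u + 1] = -20*u - 7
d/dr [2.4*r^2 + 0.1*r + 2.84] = 4.8*r + 0.1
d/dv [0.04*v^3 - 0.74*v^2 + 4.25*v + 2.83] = 0.12*v^2 - 1.48*v + 4.25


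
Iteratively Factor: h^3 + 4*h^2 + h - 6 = (h + 3)*(h^2 + h - 2) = (h - 1)*(h + 3)*(h + 2)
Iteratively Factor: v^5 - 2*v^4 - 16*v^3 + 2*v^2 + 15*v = (v)*(v^4 - 2*v^3 - 16*v^2 + 2*v + 15) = v*(v + 1)*(v^3 - 3*v^2 - 13*v + 15) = v*(v + 1)*(v + 3)*(v^2 - 6*v + 5) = v*(v - 5)*(v + 1)*(v + 3)*(v - 1)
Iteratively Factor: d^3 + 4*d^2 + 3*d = (d)*(d^2 + 4*d + 3) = d*(d + 3)*(d + 1)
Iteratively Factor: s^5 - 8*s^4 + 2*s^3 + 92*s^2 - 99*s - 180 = (s - 4)*(s^4 - 4*s^3 - 14*s^2 + 36*s + 45) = (s - 4)*(s + 3)*(s^3 - 7*s^2 + 7*s + 15) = (s - 5)*(s - 4)*(s + 3)*(s^2 - 2*s - 3) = (s - 5)*(s - 4)*(s - 3)*(s + 3)*(s + 1)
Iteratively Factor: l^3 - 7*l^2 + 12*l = (l - 3)*(l^2 - 4*l) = l*(l - 3)*(l - 4)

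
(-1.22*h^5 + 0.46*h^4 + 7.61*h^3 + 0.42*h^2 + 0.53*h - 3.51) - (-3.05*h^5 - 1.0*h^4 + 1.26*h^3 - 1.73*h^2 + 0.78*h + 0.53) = 1.83*h^5 + 1.46*h^4 + 6.35*h^3 + 2.15*h^2 - 0.25*h - 4.04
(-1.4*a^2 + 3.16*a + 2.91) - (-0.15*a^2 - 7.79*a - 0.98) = -1.25*a^2 + 10.95*a + 3.89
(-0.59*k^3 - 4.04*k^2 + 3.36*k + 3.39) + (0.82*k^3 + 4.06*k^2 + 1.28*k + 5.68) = 0.23*k^3 + 0.0199999999999996*k^2 + 4.64*k + 9.07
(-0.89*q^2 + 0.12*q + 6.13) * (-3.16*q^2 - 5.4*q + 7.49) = 2.8124*q^4 + 4.4268*q^3 - 26.6849*q^2 - 32.2032*q + 45.9137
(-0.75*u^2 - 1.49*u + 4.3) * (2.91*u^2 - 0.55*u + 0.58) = -2.1825*u^4 - 3.9234*u^3 + 12.8975*u^2 - 3.2292*u + 2.494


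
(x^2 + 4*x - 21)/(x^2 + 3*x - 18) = (x + 7)/(x + 6)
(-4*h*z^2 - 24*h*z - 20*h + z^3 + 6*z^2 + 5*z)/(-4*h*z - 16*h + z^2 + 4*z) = (z^2 + 6*z + 5)/(z + 4)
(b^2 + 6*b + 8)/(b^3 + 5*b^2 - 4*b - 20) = (b + 4)/(b^2 + 3*b - 10)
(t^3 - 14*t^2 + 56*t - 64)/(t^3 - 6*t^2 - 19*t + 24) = (t^2 - 6*t + 8)/(t^2 + 2*t - 3)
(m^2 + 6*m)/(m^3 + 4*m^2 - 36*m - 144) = m/(m^2 - 2*m - 24)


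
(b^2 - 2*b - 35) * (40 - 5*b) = -5*b^3 + 50*b^2 + 95*b - 1400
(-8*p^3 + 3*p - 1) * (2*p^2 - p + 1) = -16*p^5 + 8*p^4 - 2*p^3 - 5*p^2 + 4*p - 1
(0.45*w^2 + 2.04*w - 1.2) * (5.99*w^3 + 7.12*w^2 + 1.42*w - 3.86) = 2.6955*w^5 + 15.4236*w^4 + 7.9758*w^3 - 7.3842*w^2 - 9.5784*w + 4.632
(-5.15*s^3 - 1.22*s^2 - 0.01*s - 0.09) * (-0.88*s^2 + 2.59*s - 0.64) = 4.532*s^5 - 12.2649*s^4 + 0.145000000000001*s^3 + 0.8341*s^2 - 0.2267*s + 0.0576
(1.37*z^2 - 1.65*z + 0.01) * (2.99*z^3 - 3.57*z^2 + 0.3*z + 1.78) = 4.0963*z^5 - 9.8244*z^4 + 6.3314*z^3 + 1.9079*z^2 - 2.934*z + 0.0178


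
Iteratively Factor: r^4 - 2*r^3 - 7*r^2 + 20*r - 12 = (r - 2)*(r^3 - 7*r + 6) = (r - 2)^2*(r^2 + 2*r - 3) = (r - 2)^2*(r - 1)*(r + 3)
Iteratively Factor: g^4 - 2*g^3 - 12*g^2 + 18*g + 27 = (g + 3)*(g^3 - 5*g^2 + 3*g + 9) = (g - 3)*(g + 3)*(g^2 - 2*g - 3) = (g - 3)^2*(g + 3)*(g + 1)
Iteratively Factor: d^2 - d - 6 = (d - 3)*(d + 2)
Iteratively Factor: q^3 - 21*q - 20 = (q - 5)*(q^2 + 5*q + 4) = (q - 5)*(q + 4)*(q + 1)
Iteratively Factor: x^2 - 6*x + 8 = (x - 4)*(x - 2)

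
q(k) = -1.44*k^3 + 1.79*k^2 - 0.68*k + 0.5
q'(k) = -4.32*k^2 + 3.58*k - 0.68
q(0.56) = 0.43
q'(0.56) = -0.03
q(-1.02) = 4.58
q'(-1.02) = -8.83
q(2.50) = -12.51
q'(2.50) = -18.73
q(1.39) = -0.85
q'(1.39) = -4.05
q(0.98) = 0.20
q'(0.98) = -1.32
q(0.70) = 0.41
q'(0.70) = -0.29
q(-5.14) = 246.83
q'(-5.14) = -133.21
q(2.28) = -8.81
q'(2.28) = -14.97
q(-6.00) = 380.06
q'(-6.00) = -177.68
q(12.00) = -2238.22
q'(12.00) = -579.80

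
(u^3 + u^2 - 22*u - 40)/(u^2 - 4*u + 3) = (u^3 + u^2 - 22*u - 40)/(u^2 - 4*u + 3)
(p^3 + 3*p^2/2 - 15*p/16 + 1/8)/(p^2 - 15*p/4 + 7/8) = (4*p^2 + 7*p - 2)/(2*(2*p - 7))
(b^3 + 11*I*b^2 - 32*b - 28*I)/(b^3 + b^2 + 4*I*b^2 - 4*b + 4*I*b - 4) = (b + 7*I)/(b + 1)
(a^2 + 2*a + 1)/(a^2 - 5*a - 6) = (a + 1)/(a - 6)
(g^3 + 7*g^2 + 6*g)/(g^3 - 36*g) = (g + 1)/(g - 6)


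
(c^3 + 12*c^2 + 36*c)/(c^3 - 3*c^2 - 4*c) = (c^2 + 12*c + 36)/(c^2 - 3*c - 4)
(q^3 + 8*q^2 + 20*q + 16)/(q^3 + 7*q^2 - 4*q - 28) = (q^2 + 6*q + 8)/(q^2 + 5*q - 14)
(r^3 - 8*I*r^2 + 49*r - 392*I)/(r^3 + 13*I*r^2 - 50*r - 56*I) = (r^2 - 15*I*r - 56)/(r^2 + 6*I*r - 8)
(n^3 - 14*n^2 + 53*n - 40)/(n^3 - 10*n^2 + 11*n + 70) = (n^2 - 9*n + 8)/(n^2 - 5*n - 14)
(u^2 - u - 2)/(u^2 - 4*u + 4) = (u + 1)/(u - 2)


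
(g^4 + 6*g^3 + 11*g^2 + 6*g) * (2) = 2*g^4 + 12*g^3 + 22*g^2 + 12*g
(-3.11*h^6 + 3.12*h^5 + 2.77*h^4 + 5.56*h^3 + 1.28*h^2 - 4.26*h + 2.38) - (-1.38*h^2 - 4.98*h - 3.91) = -3.11*h^6 + 3.12*h^5 + 2.77*h^4 + 5.56*h^3 + 2.66*h^2 + 0.720000000000001*h + 6.29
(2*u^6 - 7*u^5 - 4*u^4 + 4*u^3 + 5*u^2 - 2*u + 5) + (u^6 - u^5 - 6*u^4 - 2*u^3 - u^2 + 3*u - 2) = 3*u^6 - 8*u^5 - 10*u^4 + 2*u^3 + 4*u^2 + u + 3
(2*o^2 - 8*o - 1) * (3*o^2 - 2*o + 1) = 6*o^4 - 28*o^3 + 15*o^2 - 6*o - 1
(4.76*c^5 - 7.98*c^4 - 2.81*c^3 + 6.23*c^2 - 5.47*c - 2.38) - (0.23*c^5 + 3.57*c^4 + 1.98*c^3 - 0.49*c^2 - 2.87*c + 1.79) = 4.53*c^5 - 11.55*c^4 - 4.79*c^3 + 6.72*c^2 - 2.6*c - 4.17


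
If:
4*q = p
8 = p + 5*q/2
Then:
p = 64/13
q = 16/13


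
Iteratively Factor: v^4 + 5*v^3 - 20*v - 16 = (v + 4)*(v^3 + v^2 - 4*v - 4) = (v + 2)*(v + 4)*(v^2 - v - 2) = (v + 1)*(v + 2)*(v + 4)*(v - 2)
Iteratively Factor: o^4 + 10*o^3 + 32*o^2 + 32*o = (o)*(o^3 + 10*o^2 + 32*o + 32) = o*(o + 4)*(o^2 + 6*o + 8) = o*(o + 4)^2*(o + 2)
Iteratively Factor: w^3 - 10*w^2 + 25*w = (w - 5)*(w^2 - 5*w) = w*(w - 5)*(w - 5)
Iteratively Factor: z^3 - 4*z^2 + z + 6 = (z + 1)*(z^2 - 5*z + 6) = (z - 3)*(z + 1)*(z - 2)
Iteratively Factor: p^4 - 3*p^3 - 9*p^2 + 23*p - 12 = (p - 4)*(p^3 + p^2 - 5*p + 3) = (p - 4)*(p - 1)*(p^2 + 2*p - 3) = (p - 4)*(p - 1)^2*(p + 3)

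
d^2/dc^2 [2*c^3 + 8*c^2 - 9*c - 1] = 12*c + 16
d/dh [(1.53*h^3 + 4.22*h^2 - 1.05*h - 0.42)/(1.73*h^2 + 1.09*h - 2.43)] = (2.6469*h^4 + 3.3354*h^3 - 4.7374*h^2 - 19.056*h + 3.0093)/(2.9929*h^4 + 3.7714*h^3 - 7.2197*h^2 - 5.2974*h + 5.9049)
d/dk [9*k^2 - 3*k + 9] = 18*k - 3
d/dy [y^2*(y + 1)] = y*(3*y + 2)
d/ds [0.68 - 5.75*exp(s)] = -5.75*exp(s)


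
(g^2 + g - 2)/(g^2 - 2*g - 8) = (g - 1)/(g - 4)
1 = 1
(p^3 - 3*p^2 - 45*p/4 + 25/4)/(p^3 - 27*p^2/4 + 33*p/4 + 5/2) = (4*p^2 + 8*p - 5)/(4*p^2 - 7*p - 2)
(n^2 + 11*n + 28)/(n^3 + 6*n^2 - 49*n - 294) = (n + 4)/(n^2 - n - 42)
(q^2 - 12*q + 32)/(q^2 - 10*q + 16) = (q - 4)/(q - 2)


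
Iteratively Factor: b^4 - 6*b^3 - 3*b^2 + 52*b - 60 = (b + 3)*(b^3 - 9*b^2 + 24*b - 20) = (b - 2)*(b + 3)*(b^2 - 7*b + 10) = (b - 5)*(b - 2)*(b + 3)*(b - 2)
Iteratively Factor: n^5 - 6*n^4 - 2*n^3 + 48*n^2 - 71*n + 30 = (n - 2)*(n^4 - 4*n^3 - 10*n^2 + 28*n - 15) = (n - 5)*(n - 2)*(n^3 + n^2 - 5*n + 3) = (n - 5)*(n - 2)*(n + 3)*(n^2 - 2*n + 1) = (n - 5)*(n - 2)*(n - 1)*(n + 3)*(n - 1)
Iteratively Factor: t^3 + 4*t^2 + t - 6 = (t + 2)*(t^2 + 2*t - 3) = (t + 2)*(t + 3)*(t - 1)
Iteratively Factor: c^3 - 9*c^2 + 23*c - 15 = (c - 5)*(c^2 - 4*c + 3) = (c - 5)*(c - 1)*(c - 3)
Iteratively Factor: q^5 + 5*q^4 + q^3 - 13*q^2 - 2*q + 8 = (q - 1)*(q^4 + 6*q^3 + 7*q^2 - 6*q - 8) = (q - 1)*(q + 2)*(q^3 + 4*q^2 - q - 4) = (q - 1)*(q + 2)*(q + 4)*(q^2 - 1) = (q - 1)*(q + 1)*(q + 2)*(q + 4)*(q - 1)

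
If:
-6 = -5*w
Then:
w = 6/5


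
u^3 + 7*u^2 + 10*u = u*(u + 2)*(u + 5)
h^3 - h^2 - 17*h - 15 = (h - 5)*(h + 1)*(h + 3)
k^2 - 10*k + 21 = (k - 7)*(k - 3)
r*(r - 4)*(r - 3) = r^3 - 7*r^2 + 12*r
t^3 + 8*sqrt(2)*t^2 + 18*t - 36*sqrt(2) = (t - sqrt(2))*(t + 3*sqrt(2))*(t + 6*sqrt(2))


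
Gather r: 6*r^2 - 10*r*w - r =6*r^2 + r*(-10*w - 1)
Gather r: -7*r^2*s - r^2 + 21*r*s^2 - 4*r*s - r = r^2*(-7*s - 1) + r*(21*s^2 - 4*s - 1)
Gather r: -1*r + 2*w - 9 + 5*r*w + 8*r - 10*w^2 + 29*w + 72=r*(5*w + 7) - 10*w^2 + 31*w + 63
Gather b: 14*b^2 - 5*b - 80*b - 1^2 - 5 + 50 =14*b^2 - 85*b + 44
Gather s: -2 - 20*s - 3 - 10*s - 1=-30*s - 6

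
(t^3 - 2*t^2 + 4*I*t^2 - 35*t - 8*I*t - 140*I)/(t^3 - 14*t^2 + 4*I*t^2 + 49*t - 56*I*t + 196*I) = (t + 5)/(t - 7)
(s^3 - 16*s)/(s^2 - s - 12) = s*(s + 4)/(s + 3)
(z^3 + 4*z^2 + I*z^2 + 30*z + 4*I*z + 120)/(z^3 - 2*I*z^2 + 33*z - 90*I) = (z + 4)/(z - 3*I)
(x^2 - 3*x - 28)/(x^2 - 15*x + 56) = (x + 4)/(x - 8)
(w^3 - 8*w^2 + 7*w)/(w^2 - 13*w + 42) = w*(w - 1)/(w - 6)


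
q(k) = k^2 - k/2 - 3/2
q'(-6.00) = -12.50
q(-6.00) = 37.50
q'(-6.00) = -12.50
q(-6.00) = 37.50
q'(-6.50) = -13.50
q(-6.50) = 44.00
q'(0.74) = 0.98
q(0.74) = -1.32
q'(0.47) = 0.44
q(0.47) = -1.51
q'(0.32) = 0.14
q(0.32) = -1.56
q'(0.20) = -0.10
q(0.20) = -1.56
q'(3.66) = 6.82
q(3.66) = 10.07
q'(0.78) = 1.06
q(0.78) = -1.28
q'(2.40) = 4.30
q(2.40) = 3.06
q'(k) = 2*k - 1/2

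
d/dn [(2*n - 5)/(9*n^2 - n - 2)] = (18*n^2 - 2*n - (2*n - 5)*(18*n - 1) - 4)/(-9*n^2 + n + 2)^2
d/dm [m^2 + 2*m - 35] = 2*m + 2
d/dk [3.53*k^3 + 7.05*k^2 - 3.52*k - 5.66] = 10.59*k^2 + 14.1*k - 3.52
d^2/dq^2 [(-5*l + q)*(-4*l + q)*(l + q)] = -16*l + 6*q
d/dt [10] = 0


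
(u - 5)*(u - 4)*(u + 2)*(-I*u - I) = -I*u^4 + 6*I*u^3 + 5*I*u^2 - 42*I*u - 40*I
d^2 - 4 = (d - 2)*(d + 2)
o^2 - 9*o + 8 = (o - 8)*(o - 1)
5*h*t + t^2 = t*(5*h + t)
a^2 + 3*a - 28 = (a - 4)*(a + 7)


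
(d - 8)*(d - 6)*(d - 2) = d^3 - 16*d^2 + 76*d - 96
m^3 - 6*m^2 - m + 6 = (m - 6)*(m - 1)*(m + 1)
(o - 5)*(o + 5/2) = o^2 - 5*o/2 - 25/2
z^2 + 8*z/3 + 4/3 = (z + 2/3)*(z + 2)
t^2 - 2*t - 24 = (t - 6)*(t + 4)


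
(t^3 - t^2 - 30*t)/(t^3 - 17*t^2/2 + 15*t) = 2*(t + 5)/(2*t - 5)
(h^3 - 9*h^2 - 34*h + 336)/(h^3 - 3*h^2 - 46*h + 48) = (h - 7)/(h - 1)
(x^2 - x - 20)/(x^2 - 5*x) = (x + 4)/x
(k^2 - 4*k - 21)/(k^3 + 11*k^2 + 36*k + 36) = (k - 7)/(k^2 + 8*k + 12)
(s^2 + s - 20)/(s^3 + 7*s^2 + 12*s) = (s^2 + s - 20)/(s*(s^2 + 7*s + 12))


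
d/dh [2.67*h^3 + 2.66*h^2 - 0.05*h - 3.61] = 8.01*h^2 + 5.32*h - 0.05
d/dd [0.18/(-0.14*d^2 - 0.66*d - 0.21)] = (0.0504*d + 0.1188)/(0.14*d^2 + 0.66*d + 0.21)^2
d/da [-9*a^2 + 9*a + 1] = 9 - 18*a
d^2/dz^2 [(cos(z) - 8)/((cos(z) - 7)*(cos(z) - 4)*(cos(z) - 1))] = 2*(2368*(1 - cos(z)^2)^2 - 84*sin(z)^6 - 2*cos(z)^7 - 30*cos(z)^6 - 519*cos(z)^5 - 2727*cos(z)^3 + 422*cos(z)^2 + 13528*cos(z) - 10672)/((cos(z) - 7)^3*(cos(z) - 4)^3*(cos(z) - 1)^3)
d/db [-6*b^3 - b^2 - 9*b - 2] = -18*b^2 - 2*b - 9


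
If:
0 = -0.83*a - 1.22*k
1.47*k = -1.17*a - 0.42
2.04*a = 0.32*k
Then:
No Solution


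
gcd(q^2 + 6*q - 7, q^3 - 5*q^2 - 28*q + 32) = q - 1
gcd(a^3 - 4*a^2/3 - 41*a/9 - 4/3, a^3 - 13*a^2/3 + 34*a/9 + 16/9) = a + 1/3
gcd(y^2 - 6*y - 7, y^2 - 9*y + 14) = y - 7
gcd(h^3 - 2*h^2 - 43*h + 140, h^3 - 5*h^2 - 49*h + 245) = h^2 + 2*h - 35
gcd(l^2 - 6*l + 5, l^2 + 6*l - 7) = l - 1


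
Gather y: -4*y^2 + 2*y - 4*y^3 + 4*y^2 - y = -4*y^3 + y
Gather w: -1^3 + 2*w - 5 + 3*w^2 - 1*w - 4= 3*w^2 + w - 10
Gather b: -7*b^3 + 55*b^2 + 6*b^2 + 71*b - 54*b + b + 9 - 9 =-7*b^3 + 61*b^2 + 18*b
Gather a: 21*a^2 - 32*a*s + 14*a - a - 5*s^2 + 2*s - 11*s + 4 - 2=21*a^2 + a*(13 - 32*s) - 5*s^2 - 9*s + 2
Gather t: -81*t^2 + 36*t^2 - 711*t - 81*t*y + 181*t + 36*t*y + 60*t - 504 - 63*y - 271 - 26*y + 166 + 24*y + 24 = -45*t^2 + t*(-45*y - 470) - 65*y - 585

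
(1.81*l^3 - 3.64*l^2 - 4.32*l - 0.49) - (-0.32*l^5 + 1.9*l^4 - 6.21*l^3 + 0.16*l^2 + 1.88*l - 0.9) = 0.32*l^5 - 1.9*l^4 + 8.02*l^3 - 3.8*l^2 - 6.2*l + 0.41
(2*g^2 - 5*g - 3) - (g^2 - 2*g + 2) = g^2 - 3*g - 5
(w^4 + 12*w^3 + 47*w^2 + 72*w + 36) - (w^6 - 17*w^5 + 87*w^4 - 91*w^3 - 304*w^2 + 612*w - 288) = -w^6 + 17*w^5 - 86*w^4 + 103*w^3 + 351*w^2 - 540*w + 324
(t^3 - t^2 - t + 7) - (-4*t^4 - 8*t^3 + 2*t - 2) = 4*t^4 + 9*t^3 - t^2 - 3*t + 9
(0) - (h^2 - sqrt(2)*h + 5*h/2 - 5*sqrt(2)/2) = -h^2 - 5*h/2 + sqrt(2)*h + 5*sqrt(2)/2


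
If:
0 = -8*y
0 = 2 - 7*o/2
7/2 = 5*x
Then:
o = 4/7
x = 7/10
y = 0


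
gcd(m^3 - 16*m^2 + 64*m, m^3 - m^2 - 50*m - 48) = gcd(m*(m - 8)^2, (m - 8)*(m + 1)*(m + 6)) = m - 8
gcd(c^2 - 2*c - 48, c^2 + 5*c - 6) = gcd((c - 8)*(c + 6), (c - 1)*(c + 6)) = c + 6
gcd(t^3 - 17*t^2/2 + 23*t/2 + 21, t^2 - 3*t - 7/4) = t - 7/2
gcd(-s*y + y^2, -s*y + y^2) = -s*y + y^2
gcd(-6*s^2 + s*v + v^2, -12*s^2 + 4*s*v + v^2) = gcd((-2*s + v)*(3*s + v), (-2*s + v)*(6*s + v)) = 2*s - v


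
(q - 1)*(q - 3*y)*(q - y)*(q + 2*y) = q^4 - 2*q^3*y - q^3 - 5*q^2*y^2 + 2*q^2*y + 6*q*y^3 + 5*q*y^2 - 6*y^3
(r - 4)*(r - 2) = r^2 - 6*r + 8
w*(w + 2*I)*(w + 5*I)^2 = w^4 + 12*I*w^3 - 45*w^2 - 50*I*w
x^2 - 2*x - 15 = (x - 5)*(x + 3)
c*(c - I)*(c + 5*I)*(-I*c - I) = -I*c^4 + 4*c^3 - I*c^3 + 4*c^2 - 5*I*c^2 - 5*I*c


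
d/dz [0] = 0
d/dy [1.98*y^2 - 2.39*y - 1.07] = 3.96*y - 2.39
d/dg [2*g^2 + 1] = 4*g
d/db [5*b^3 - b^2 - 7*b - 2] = 15*b^2 - 2*b - 7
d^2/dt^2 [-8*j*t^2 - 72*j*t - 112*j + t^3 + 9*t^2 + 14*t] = -16*j + 6*t + 18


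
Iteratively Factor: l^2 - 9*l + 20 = (l - 5)*(l - 4)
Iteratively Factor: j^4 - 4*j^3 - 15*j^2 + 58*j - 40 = (j - 5)*(j^3 + j^2 - 10*j + 8) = (j - 5)*(j - 1)*(j^2 + 2*j - 8) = (j - 5)*(j - 2)*(j - 1)*(j + 4)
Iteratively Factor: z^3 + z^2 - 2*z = (z - 1)*(z^2 + 2*z) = z*(z - 1)*(z + 2)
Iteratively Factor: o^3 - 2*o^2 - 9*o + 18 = (o + 3)*(o^2 - 5*o + 6) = (o - 3)*(o + 3)*(o - 2)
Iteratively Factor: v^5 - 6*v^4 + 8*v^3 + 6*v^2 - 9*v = (v - 3)*(v^4 - 3*v^3 - v^2 + 3*v) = (v - 3)*(v + 1)*(v^3 - 4*v^2 + 3*v) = (v - 3)^2*(v + 1)*(v^2 - v) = v*(v - 3)^2*(v + 1)*(v - 1)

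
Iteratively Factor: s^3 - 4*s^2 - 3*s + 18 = (s - 3)*(s^2 - s - 6) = (s - 3)^2*(s + 2)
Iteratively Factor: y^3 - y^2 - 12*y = (y - 4)*(y^2 + 3*y) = (y - 4)*(y + 3)*(y)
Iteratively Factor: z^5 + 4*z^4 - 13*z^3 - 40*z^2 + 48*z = (z)*(z^4 + 4*z^3 - 13*z^2 - 40*z + 48) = z*(z - 3)*(z^3 + 7*z^2 + 8*z - 16) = z*(z - 3)*(z - 1)*(z^2 + 8*z + 16) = z*(z - 3)*(z - 1)*(z + 4)*(z + 4)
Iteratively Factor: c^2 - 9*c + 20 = (c - 4)*(c - 5)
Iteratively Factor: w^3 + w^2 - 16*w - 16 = (w + 1)*(w^2 - 16) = (w - 4)*(w + 1)*(w + 4)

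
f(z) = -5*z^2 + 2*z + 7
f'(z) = 2 - 10*z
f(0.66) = 6.14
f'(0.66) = -4.60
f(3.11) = -35.14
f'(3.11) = -29.10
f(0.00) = 7.00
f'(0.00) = 2.00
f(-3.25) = -52.31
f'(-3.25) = 34.50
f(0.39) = 7.02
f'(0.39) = -1.90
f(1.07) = 3.42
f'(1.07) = -8.70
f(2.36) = -16.13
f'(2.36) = -21.60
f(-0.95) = 0.59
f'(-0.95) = 11.50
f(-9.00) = -416.00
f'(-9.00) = 92.00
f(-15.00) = -1148.00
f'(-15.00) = 152.00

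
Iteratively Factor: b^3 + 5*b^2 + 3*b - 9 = (b - 1)*(b^2 + 6*b + 9) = (b - 1)*(b + 3)*(b + 3)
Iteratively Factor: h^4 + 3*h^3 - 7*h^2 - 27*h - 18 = (h + 3)*(h^3 - 7*h - 6) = (h + 2)*(h + 3)*(h^2 - 2*h - 3) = (h - 3)*(h + 2)*(h + 3)*(h + 1)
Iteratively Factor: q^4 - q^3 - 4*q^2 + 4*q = (q)*(q^3 - q^2 - 4*q + 4) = q*(q - 1)*(q^2 - 4) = q*(q - 2)*(q - 1)*(q + 2)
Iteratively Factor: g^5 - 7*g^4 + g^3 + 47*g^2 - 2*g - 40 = (g - 4)*(g^4 - 3*g^3 - 11*g^2 + 3*g + 10) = (g - 5)*(g - 4)*(g^3 + 2*g^2 - g - 2) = (g - 5)*(g - 4)*(g + 1)*(g^2 + g - 2) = (g - 5)*(g - 4)*(g - 1)*(g + 1)*(g + 2)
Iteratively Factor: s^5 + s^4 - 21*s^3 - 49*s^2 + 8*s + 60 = (s + 2)*(s^4 - s^3 - 19*s^2 - 11*s + 30) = (s + 2)^2*(s^3 - 3*s^2 - 13*s + 15) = (s + 2)^2*(s + 3)*(s^2 - 6*s + 5) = (s - 5)*(s + 2)^2*(s + 3)*(s - 1)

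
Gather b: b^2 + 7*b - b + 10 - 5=b^2 + 6*b + 5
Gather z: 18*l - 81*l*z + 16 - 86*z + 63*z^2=18*l + 63*z^2 + z*(-81*l - 86) + 16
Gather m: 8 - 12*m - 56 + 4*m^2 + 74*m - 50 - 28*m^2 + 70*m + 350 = -24*m^2 + 132*m + 252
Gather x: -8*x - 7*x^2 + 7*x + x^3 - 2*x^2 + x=x^3 - 9*x^2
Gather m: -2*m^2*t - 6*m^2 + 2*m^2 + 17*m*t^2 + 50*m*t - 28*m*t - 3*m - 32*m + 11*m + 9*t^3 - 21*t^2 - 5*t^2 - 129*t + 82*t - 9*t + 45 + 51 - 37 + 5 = m^2*(-2*t - 4) + m*(17*t^2 + 22*t - 24) + 9*t^3 - 26*t^2 - 56*t + 64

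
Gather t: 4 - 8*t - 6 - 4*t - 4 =-12*t - 6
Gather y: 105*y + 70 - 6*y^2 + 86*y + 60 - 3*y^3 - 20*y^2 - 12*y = -3*y^3 - 26*y^2 + 179*y + 130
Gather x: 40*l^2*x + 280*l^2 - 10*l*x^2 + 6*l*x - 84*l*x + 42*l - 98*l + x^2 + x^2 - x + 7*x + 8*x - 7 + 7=280*l^2 - 56*l + x^2*(2 - 10*l) + x*(40*l^2 - 78*l + 14)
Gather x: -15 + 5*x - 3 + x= 6*x - 18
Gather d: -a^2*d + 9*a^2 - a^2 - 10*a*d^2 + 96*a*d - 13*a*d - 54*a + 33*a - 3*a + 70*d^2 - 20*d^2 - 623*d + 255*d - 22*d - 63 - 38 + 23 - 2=8*a^2 - 24*a + d^2*(50 - 10*a) + d*(-a^2 + 83*a - 390) - 80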